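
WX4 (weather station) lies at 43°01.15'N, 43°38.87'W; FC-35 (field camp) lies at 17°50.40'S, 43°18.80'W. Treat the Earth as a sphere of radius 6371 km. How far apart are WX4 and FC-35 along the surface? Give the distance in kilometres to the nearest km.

WX4: φ = +43.01917°, λ = -43.64783°
FC-35: φ = -17.84000°, λ = -43.31333°
Δφ = -60.8592°,  Δλ = 0.3345°
a = sin²(Δφ/2) + cos φ₁ cos φ₂ sin²(Δλ/2) = 0.256527
c = 2·arcsin(√a) = 1.062206 rad = 60.8599°
d = R·c = 6371 × 1.062206 = 6767.3 km

6767 km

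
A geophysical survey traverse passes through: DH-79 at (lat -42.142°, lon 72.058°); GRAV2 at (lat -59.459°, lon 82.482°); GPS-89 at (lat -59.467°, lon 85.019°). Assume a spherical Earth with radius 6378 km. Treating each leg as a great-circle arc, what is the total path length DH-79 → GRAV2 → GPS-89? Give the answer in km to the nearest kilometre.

DH-79→GRAV2: c = 0.322475 rad, d = 2056.75 km
GRAV2→GPS-89: c = 0.022497 rad, d = 143.49 km
Total = 2056.75 + 143.49 = 2200.23 km

2200 km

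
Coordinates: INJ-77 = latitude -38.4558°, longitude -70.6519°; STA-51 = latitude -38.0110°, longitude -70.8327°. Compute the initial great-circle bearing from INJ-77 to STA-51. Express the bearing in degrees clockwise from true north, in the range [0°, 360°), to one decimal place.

342.2°

Δλ = -0.1808°
y = sin Δλ · cos φ₂ = -0.002486
x = cos φ₁ sin φ₂ − sin φ₁ cos φ₂ cos Δλ = 0.007761
θ = atan2(y, x) = -17.7635° → 342.2365° (mod 360°)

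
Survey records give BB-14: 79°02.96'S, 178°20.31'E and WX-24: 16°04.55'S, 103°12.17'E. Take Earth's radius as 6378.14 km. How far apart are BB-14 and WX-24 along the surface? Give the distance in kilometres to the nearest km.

7950 km

BB-14: φ = -79.04933°, λ = +178.33850°
WX-24: φ = -16.07583°, λ = +103.20283°
Δφ = 62.9735°,  Δλ = -75.1357°
a = sin²(Δφ/2) + cos φ₁ cos φ₂ sin²(Δλ/2) = 0.340653
c = 2·arcsin(√a) = 1.246446 rad = 71.4161°
d = R·c = 6378.14 × 1.246446 = 7950.0 km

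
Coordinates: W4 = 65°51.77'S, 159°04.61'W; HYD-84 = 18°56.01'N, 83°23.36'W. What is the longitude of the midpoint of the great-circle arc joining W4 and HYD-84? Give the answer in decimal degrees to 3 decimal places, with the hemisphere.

104.118°W

W4: φ = -65.86283°, λ = -159.07683°
HYD-84: φ = +18.93350°, λ = -83.38933°
Bx = cos φ₂ cos Δλ = 0.233835,  By = cos φ₂ sin Δλ = 0.916537
φₘ = atan2(sin φ₁ + sin φ₂, √((cos φ₁ + Bx)² + By²)) = -27.71492°
λₘ = λ₁ + atan2(By, cos φ₁ + Bx) = -104.11841°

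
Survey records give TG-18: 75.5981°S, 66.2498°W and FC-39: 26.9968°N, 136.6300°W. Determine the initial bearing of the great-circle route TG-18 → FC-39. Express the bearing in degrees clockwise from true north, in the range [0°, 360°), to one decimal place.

295.6°

Δλ = -70.3802°
y = sin Δλ · cos φ₂ = -0.839300
x = cos φ₁ sin φ₂ − sin φ₁ cos φ₂ cos Δλ = 0.402691
θ = atan2(y, x) = -64.3686° → 295.6314° (mod 360°)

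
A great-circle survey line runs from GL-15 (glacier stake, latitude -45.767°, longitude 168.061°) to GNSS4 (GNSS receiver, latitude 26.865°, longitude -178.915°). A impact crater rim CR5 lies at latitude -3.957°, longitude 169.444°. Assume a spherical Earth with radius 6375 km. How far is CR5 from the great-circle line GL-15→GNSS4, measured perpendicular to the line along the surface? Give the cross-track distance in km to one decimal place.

δ₁₃ = central angle GL-15→CR5 = 0.730026 rad  (haversine)
θ₁₃ = bearing GL-15→CR5 = 2.069°,  θ₁₂ = bearing GL-15→GNSS4 = 12.097°
dₓₜ = R·arcsin(sin δ₁₃ · sin(θ₁₃ − θ₁₂)) = 6375·arcsin(0.66689·sin(-10.028°)) = -741.989 km
|dₓₜ| = 741.989 km

742.0 km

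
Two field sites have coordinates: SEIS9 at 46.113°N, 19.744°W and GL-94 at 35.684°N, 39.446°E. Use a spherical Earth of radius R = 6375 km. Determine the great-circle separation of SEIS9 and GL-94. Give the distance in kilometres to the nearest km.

4992 km

Δφ = -10.4290°,  Δλ = 59.1900°
a = sin²(Δφ/2) + cos φ₁ cos φ₂ sin²(Δλ/2) = 0.145597
c = 2·arcsin(√a) = 0.782993 rad = 44.8622°
d = R·c = 6375 × 0.782993 = 4991.6 km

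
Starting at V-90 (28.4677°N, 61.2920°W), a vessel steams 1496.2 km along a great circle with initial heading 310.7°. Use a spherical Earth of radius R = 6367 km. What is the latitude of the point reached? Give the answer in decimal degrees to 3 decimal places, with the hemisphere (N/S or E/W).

36.658°N

δ = d/R = 1496.2/6367 = 0.234993 rad
φ₂ = arcsin(sin φ₁ cos δ + cos φ₁ sin δ cos θ)
   = arcsin(0.47666·0.97252 + 0.87909·0.23284·0.65210) = 36.65792°
λ₂ = λ₁ + atan2(sin θ sin δ cos φ₁, cos δ − sin φ₁ sin φ₂) = -74.00351°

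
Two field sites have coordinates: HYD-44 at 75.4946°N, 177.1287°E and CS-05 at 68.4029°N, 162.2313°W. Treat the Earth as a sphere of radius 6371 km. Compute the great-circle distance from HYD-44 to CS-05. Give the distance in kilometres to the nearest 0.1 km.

1050.7 km

Δφ = -7.0917°,  Δλ = 20.6400°
a = sin²(Δφ/2) + cos φ₁ cos φ₂ sin²(Δλ/2) = 0.006784
c = 2·arcsin(√a) = 0.164915 rad = 9.4489°
d = R·c = 6371 × 0.164915 = 1050.7 km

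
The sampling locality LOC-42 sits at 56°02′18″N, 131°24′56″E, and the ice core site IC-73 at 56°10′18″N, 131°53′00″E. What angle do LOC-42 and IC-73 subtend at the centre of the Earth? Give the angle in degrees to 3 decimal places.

0.293°

LOC-42: φ = +56.03833°, λ = +131.41556°
IC-73: φ = +56.17167°, λ = +131.88333°
Δφ = 0.1333°,  Δλ = 0.4678°
a = sin²(Δφ/2) + cos φ₁ cos φ₂ sin²(Δλ/2) = 0.000007
c = 2·arcsin(√a) = 0.005113 rad = 0.2930°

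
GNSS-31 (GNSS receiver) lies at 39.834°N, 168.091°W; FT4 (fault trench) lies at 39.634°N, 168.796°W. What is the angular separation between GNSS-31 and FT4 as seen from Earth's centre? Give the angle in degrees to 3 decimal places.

0.578°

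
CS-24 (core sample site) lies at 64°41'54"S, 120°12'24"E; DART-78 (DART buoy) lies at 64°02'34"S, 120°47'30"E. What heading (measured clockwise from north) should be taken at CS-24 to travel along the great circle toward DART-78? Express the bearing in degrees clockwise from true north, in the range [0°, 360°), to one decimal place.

21.4°

CS-24: φ = -64.69833°, λ = +120.20667°
DART-78: φ = -64.04278°, λ = +120.79167°
Δλ = 0.5850°
y = sin Δλ · cos φ₂ = 0.004469
x = cos φ₁ sin φ₂ − sin φ₁ cos φ₂ cos Δλ = 0.011421
θ = atan2(y, x) = 21.3703° → 21.3703° (mod 360°)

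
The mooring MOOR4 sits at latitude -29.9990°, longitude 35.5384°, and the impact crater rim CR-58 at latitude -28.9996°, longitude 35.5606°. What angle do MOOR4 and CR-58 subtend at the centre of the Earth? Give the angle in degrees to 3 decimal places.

Δφ = 0.9994°,  Δλ = 0.0222°
a = sin²(Δφ/2) + cos φ₁ cos φ₂ sin²(Δλ/2) = 0.000076
c = 2·arcsin(√a) = 0.017446 rad = 0.9996°

1.000°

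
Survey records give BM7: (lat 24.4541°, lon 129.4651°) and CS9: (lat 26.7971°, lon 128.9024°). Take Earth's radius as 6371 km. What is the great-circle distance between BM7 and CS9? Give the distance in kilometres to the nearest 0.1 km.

266.6 km

Δφ = 2.3430°,  Δλ = -0.5627°
a = sin²(Δφ/2) + cos φ₁ cos φ₂ sin²(Δλ/2) = 0.000438
c = 2·arcsin(√a) = 0.041841 rad = 2.3973°
d = R·c = 6371 × 0.041841 = 266.6 km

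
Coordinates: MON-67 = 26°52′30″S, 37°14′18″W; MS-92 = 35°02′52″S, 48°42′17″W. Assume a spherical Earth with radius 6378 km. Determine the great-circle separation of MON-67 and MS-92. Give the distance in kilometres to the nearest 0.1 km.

1421.4 km

MON-67: φ = -26.87500°, λ = -37.23833°
MS-92: φ = -35.04778°, λ = -48.70472°
Δφ = -8.1728°,  Δλ = -11.4664°
a = sin²(Δφ/2) + cos φ₁ cos φ₂ sin²(Δλ/2) = 0.012365
c = 2·arcsin(√a) = 0.222861 rad = 12.7690°
d = R·c = 6378 × 0.222861 = 1421.4 km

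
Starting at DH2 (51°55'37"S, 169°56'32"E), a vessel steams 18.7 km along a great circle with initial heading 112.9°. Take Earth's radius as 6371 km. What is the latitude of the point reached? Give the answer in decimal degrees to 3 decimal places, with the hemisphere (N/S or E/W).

51.992°S

DH2: φ = -51.92694°, λ = +169.94222°
δ = d/R = 18.7/6371 = 0.002935 rad
φ₂ = arcsin(sin φ₁ cos δ + cos φ₁ sin δ cos θ)
   = arcsin(-0.78723·1.00000 + 0.61667·0.00294·-0.38912) = -51.99212°
λ₂ = λ₁ + atan2(sin θ sin δ cos φ₁, cos δ − sin φ₁ sin φ₂) = 170.19381°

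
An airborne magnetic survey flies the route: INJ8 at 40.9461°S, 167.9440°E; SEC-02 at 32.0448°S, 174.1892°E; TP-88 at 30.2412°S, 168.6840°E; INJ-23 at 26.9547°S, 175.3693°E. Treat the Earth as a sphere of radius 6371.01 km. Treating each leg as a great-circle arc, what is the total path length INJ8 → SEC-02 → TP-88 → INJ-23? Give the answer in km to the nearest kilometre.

2444 km

INJ8→SEC-02: c = 0.178242 rad, d = 1135.58 km
SEC-02→TP-88: c = 0.088041 rad, d = 560.91 km
TP-88→INJ-23: c = 0.117376 rad, d = 747.80 km
Total = 1135.58 + 560.91 + 747.80 = 2444.29 km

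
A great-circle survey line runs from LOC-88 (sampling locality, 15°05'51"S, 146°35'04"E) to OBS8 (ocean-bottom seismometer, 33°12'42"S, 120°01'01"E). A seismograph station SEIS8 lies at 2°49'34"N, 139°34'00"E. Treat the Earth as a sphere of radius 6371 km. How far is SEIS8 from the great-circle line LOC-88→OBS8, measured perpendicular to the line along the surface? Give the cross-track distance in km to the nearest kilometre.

LOC-88: φ = -15.09750°, λ = +146.58444°
OBS8: φ = -33.21167°, λ = +120.01694°
SEIS8: φ = +2.82611°, λ = +139.56667°
δ₁₃ = central angle LOC-88→SEIS8 = 0.335508 rad  (haversine)
θ₁₃ = bearing LOC-88→SEIS8 = 338.246°,  θ₁₂ = bearing LOC-88→OBS8 = 228.255°
dₓₜ = R·arcsin(sin δ₁₃ · sin(θ₁₃ − θ₁₂)) = 6371·arcsin(0.32925·sin(109.991°)) = 2004.147 km
|dₓₜ| = 2004.147 km

2004 km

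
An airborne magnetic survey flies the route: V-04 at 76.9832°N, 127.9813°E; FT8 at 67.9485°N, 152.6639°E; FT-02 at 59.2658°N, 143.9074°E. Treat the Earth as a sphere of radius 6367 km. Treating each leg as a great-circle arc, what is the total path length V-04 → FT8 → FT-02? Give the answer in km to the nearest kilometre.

2335 km

V-04→FT8: c = 0.201000 rad, d = 1279.77 km
FT8→FT-02: c = 0.165700 rad, d = 1055.01 km
Total = 1279.77 + 1055.01 = 2334.78 km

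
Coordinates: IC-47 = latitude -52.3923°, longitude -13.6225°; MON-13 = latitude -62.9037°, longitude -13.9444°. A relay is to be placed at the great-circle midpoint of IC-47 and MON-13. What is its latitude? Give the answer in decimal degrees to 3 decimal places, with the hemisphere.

Bx = cos φ₂ cos Δλ = 0.455480,  By = cos φ₂ sin Δλ = -0.002559
φₘ = atan2(sin φ₁ + sin φ₂, √((cos φ₁ + Bx)² + By²)) = -57.64810°
λₘ = λ₁ + atan2(By, cos φ₁ + Bx) = -13.76008°

57.648°S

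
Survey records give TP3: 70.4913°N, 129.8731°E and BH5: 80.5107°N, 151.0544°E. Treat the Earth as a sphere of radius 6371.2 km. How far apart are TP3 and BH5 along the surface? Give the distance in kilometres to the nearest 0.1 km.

1243.0 km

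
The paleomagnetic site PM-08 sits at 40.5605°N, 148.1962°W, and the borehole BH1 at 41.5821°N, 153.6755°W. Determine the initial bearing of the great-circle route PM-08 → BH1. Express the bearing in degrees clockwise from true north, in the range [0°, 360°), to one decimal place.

Δλ = -5.4793°
y = sin Δλ · cos φ₂ = -0.071424
x = cos φ₁ sin φ₂ − sin φ₁ cos φ₂ cos Δλ = 0.020052
θ = atan2(y, x) = -74.3183° → 285.6817° (mod 360°)

285.7°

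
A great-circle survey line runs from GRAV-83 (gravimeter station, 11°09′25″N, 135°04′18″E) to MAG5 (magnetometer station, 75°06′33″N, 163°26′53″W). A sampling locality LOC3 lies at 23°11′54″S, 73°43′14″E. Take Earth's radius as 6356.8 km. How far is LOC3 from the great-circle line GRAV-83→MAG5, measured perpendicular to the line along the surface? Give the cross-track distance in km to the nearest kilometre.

4681 km

GRAV-83: φ = +11.15694°, λ = +135.07167°
MAG5: φ = +75.10917°, λ = -163.44806°
LOC3: φ = -23.19833°, λ = +73.72056°
δ₁₃ = central angle GRAV-83→LOC3 = 1.206677 rad  (haversine)
θ₁₃ = bearing GRAV-83→LOC3 = 239.679°,  θ₁₂ = bearing GRAV-83→MAG5 = 13.726°
dₓₜ = R·arcsin(sin δ₁₃ · sin(θ₁₃ − θ₁₂)) = 6356.8·arcsin(0.93444·sin(225.953°)) = -4681.342 km
|dₓₜ| = 4681.342 km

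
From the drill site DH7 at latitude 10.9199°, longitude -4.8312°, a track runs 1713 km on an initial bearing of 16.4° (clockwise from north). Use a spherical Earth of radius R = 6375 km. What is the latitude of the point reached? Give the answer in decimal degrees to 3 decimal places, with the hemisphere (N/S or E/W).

δ = d/R = 1713/6375 = 0.268706 rad
φ₂ = arcsin(sin φ₁ cos δ + cos φ₁ sin δ cos θ)
   = arcsin(0.18944·0.96412 + 0.98189·0.26548·0.95931) = 25.63964°
λ₂ = λ₁ + atan2(sin θ sin δ cos φ₁, cos δ − sin φ₁ sin φ₂) = -0.06189°

25.640°N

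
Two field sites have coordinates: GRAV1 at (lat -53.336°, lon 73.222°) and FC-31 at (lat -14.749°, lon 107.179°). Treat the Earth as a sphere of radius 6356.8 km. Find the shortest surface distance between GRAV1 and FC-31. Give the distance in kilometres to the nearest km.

5204 km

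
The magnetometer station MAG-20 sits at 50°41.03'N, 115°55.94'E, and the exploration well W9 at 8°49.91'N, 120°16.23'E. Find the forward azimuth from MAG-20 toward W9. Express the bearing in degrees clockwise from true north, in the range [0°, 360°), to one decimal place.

MAG-20: φ = +50.68383°, λ = +115.93233°
W9: φ = +8.83183°, λ = +120.27050°
Δλ = 4.3382°
y = sin Δλ · cos φ₂ = 0.074746
x = cos φ₁ sin φ₂ − sin φ₁ cos φ₂ cos Δλ = -0.665018
θ = atan2(y, x) = 173.5870° → 173.5870° (mod 360°)

173.6°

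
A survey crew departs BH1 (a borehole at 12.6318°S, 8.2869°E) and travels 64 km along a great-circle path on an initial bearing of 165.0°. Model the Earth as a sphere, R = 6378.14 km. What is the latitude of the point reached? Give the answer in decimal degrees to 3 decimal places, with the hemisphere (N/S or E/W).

13.187°S

δ = d/R = 64/6378.14 = 0.010034 rad
φ₂ = arcsin(sin φ₁ cos δ + cos φ₁ sin δ cos θ)
   = arcsin(-0.21868·0.99995 + 0.97580·0.01003·-0.96593) = -13.18709°
λ₂ = λ₁ + atan2(sin θ sin δ cos φ₁, cos δ − sin φ₁ sin φ₂) = 8.43973°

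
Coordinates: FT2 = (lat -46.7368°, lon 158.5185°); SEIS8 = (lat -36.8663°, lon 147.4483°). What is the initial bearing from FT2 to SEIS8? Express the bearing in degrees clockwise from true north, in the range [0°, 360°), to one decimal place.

316.3°

Δλ = -11.0702°
y = sin Δλ · cos φ₂ = -0.153616
x = cos φ₁ sin φ₂ − sin φ₁ cos φ₂ cos Δλ = 0.160581
θ = atan2(y, x) = -43.7301° → 316.2699° (mod 360°)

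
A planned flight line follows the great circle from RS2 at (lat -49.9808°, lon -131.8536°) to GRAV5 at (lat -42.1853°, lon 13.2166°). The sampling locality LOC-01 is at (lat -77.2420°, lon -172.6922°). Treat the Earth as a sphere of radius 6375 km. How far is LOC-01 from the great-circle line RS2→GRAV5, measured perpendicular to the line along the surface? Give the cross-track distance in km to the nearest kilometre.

2239 km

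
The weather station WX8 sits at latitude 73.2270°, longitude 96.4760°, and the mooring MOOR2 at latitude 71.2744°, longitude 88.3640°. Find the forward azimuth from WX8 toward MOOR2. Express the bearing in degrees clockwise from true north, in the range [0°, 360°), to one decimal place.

Δλ = -8.1120°
y = sin Δλ · cos φ₂ = -0.045301
x = cos φ₁ sin φ₂ − sin φ₁ cos φ₂ cos Δλ = -0.030997
θ = atan2(y, x) = -124.3818° → 235.6182° (mod 360°)

235.6°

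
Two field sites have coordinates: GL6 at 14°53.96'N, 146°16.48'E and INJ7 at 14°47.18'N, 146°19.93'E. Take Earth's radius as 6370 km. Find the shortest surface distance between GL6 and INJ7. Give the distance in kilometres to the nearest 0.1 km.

14.0 km

GL6: φ = +14.89933°, λ = +146.27467°
INJ7: φ = +14.78633°, λ = +146.33217°
Δφ = -0.1130°,  Δλ = 0.0575°
a = sin²(Δφ/2) + cos φ₁ cos φ₂ sin²(Δλ/2) = 0.000001
c = 2·arcsin(√a) = 0.002198 rad = 0.1259°
d = R·c = 6370 × 0.002198 = 14.0 km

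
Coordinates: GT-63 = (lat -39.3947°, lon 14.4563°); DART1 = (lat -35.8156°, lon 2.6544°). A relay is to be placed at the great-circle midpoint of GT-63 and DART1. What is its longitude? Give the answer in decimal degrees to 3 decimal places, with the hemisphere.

8.413°E

Bx = cos φ₂ cos Δλ = 0.793762,  By = cos φ₂ sin Δλ = -0.165853
φₘ = atan2(sin φ₁ + sin φ₂, √((cos φ₁ + Bx)² + By²)) = -37.75233°
λₘ = λ₁ + atan2(By, cos φ₁ + Bx) = 8.41284°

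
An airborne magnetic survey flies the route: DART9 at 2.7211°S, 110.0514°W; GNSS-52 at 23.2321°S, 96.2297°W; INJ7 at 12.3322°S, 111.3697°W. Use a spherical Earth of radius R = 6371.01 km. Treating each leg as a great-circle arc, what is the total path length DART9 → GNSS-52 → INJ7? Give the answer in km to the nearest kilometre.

DART9→GNSS-52: c = 0.427448 rad, d = 2723.27 km
GNSS-52→INJ7: c = 0.314988 rad, d = 2006.79 km
Total = 2723.27 + 2006.79 = 4730.07 km

4730 km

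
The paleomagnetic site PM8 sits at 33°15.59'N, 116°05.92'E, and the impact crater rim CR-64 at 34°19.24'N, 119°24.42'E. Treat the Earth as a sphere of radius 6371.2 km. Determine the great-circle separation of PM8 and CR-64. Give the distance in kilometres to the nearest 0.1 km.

327.7 km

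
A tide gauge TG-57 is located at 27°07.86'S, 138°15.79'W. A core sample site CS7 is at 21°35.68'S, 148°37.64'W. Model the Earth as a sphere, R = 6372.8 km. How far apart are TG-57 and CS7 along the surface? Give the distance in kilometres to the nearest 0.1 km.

1216.6 km

TG-57: φ = -27.13100°, λ = -138.26317°
CS7: φ = -21.59467°, λ = -148.62733°
Δφ = 5.5363°,  Δλ = -10.3642°
a = sin²(Δφ/2) + cos φ₁ cos φ₂ sin²(Δλ/2) = 0.009083
c = 2·arcsin(√a) = 0.190900 rad = 10.9378°
d = R·c = 6372.8 × 0.190900 = 1216.6 km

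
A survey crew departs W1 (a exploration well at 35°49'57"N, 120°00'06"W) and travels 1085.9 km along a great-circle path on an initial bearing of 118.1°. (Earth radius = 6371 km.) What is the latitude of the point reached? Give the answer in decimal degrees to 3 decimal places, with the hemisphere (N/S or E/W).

30.808°N

W1: φ = +35.83250°, λ = -120.00167°
δ = d/R = 1085.9/6371 = 0.170444 rad
φ₂ = arcsin(sin φ₁ cos δ + cos φ₁ sin δ cos θ)
   = arcsin(0.58542·0.98551 + 0.81073·0.16962·-0.47101) = 30.80800°
λ₂ = λ₁ + atan2(sin θ sin δ cos φ₁, cos δ − sin φ₁ sin φ₂) = -109.96901°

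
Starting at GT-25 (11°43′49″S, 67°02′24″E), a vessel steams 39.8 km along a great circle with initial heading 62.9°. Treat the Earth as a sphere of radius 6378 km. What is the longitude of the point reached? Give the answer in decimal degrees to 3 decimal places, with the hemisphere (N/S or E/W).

67.365°E

GT-25: φ = -11.73028°, λ = +67.04000°
δ = d/R = 39.8/6378 = 0.006240 rad
φ₂ = arcsin(sin φ₁ cos δ + cos φ₁ sin δ cos θ)
   = arcsin(-0.20330·0.99998 + 0.97912·0.00624·0.45554) = -11.56722°
λ₂ = λ₁ + atan2(sin θ sin δ cos φ₁, cos δ − sin φ₁ sin φ₂) = 67.36488°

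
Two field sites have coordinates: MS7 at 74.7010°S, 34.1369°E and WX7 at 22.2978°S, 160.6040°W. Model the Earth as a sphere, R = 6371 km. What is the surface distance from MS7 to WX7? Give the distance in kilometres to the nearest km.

9178 km

Δφ = 52.4032°,  Δλ = 165.2591°
a = sin²(Δφ/2) + cos φ₁ cos φ₂ sin²(Δλ/2) = 0.435058
c = 2·arcsin(√a) = 1.440545 rad = 82.5371°
d = R·c = 6371 × 1.440545 = 9177.7 km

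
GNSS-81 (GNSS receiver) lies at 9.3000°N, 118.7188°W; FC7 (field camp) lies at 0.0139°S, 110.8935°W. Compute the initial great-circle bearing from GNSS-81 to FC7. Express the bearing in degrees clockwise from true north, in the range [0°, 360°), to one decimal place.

139.7°

Δλ = 7.8253°
y = sin Δλ · cos φ₂ = 0.136153
x = cos φ₁ sin φ₂ − sin φ₁ cos φ₂ cos Δλ = -0.160338
θ = atan2(y, x) = 139.6634° → 139.6634° (mod 360°)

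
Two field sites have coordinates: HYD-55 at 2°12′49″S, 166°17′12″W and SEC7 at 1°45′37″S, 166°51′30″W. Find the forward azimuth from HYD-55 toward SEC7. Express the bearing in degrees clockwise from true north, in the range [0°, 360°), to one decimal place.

HYD-55: φ = -2.21361°, λ = -166.28667°
SEC7: φ = -1.76028°, λ = -166.85833°
Δλ = -0.5717°
y = sin Δλ · cos φ₂ = -0.009973
x = cos φ₁ sin φ₂ − sin φ₁ cos φ₂ cos Δλ = 0.007910
θ = atan2(y, x) = -51.5789° → 308.4211° (mod 360°)

308.4°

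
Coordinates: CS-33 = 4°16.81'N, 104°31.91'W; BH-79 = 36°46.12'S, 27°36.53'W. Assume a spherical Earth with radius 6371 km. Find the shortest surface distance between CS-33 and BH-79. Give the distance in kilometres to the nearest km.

9138 km

CS-33: φ = +4.28017°, λ = -104.53183°
BH-79: φ = -36.76867°, λ = -27.60883°
Δφ = -41.0488°,  Δλ = 76.9230°
a = sin²(Δφ/2) + cos φ₁ cos φ₂ sin²(Δλ/2) = 0.431966
c = 2·arcsin(√a) = 1.434305 rad = 82.1796°
d = R·c = 6371 × 1.434305 = 9138.0 km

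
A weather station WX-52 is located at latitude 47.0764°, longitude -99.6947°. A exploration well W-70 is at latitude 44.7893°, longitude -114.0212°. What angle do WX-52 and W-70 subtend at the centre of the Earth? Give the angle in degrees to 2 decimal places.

Δφ = -2.2871°,  Δλ = -14.3265°
a = sin²(Δφ/2) + cos φ₁ cos φ₂ sin²(Δλ/2) = 0.007914
c = 2·arcsin(√a) = 0.178153 rad = 10.2074°

10.21°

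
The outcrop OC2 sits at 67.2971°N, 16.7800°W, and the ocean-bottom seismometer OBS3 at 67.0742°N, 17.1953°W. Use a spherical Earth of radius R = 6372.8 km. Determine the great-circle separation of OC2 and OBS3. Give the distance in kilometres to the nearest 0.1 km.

Δφ = -0.2229°,  Δλ = -0.4153°
a = sin²(Δφ/2) + cos φ₁ cos φ₂ sin²(Δλ/2) = 0.000006
c = 2·arcsin(√a) = 0.004799 rad = 0.2750°
d = R·c = 6372.8 × 0.004799 = 30.6 km

30.6 km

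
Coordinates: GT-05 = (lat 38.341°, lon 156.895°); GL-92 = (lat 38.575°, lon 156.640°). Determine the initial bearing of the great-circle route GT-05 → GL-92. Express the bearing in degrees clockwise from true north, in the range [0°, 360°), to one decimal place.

319.6°

Δλ = -0.2550°
y = sin Δλ · cos φ₂ = -0.003479
x = cos φ₁ sin φ₂ − sin φ₁ cos φ₂ cos Δλ = 0.004089
θ = atan2(y, x) = -40.3962° → 319.6038° (mod 360°)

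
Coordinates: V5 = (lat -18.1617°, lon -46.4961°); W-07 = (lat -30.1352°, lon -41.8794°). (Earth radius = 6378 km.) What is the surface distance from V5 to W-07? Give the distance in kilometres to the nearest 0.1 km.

1412.5 km

Δφ = -11.9735°,  Δλ = 4.6167°
a = sin²(Δφ/2) + cos φ₁ cos φ₂ sin²(Δλ/2) = 0.012211
c = 2·arcsin(√a) = 0.221462 rad = 12.6888°
d = R·c = 6378 × 0.221462 = 1412.5 km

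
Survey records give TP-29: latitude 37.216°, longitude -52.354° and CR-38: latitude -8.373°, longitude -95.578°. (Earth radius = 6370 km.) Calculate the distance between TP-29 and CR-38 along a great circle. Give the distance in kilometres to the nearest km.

Δφ = -45.5890°,  Δλ = -43.2240°
a = sin²(Δφ/2) + cos φ₁ cos φ₂ sin²(Δλ/2) = 0.256982
c = 2·arcsin(√a) = 1.063248 rad = 60.9196°
d = R·c = 6370 × 1.063248 = 6772.9 km

6773 km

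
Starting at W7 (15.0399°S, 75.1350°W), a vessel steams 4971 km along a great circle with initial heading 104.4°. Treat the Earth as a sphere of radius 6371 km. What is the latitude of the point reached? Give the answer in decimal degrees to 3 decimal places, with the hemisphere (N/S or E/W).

δ = d/R = 4971/6371 = 0.780254 rad
φ₂ = arcsin(sin φ₁ cos δ + cos φ₁ sin δ cos θ)
   = arcsin(-0.25949·0.71073 + 0.96575·0.70346·-0.24869) = -20.69422°
λ₂ = λ₁ + atan2(sin θ sin δ cos φ₁, cos δ − sin φ₁ sin φ₂) = -28.38648°

20.694°S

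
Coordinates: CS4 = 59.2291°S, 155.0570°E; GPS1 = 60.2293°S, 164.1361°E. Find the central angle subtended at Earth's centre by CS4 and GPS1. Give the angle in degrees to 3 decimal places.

4.681°

Δφ = -1.0002°,  Δλ = 9.0791°
a = sin²(Δφ/2) + cos φ₁ cos φ₂ sin²(Δλ/2) = 0.001667
c = 2·arcsin(√a) = 0.081692 rad = 4.6806°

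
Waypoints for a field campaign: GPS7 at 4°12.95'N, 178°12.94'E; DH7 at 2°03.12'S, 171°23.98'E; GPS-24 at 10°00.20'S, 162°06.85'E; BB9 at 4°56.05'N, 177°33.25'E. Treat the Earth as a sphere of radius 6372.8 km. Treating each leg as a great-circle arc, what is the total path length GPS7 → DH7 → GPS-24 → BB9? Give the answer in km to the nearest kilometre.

GPS7: φ = +4.21583°, λ = +178.21567°
DH7: φ = -2.05200°, λ = +171.39967°
GPS-24: φ = -10.00333°, λ = +162.11417°
BB9: φ = +4.93417°, λ = +177.55417°
GPS7→DH7: c = 0.161554 rad, d = 1029.55 km
DH7→GPS-24: c = 0.212579 rad, d = 1354.73 km
GPS-24→BB9: c = 0.374207 rad, d = 2384.75 km
Total = 1029.55 + 1354.73 + 2384.75 = 4769.03 km

4769 km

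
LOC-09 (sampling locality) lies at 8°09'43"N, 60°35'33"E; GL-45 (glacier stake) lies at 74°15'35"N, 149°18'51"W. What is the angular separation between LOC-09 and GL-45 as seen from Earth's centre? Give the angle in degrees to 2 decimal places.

LOC-09: φ = +8.16194°, λ = +60.59250°
GL-45: φ = +74.25972°, λ = -149.31417°
Δφ = 66.0978°,  Δλ = 150.0933°
a = sin²(Δφ/2) + cos φ₁ cos φ₂ sin²(Δλ/2) = 0.548062
c = 2·arcsin(√a) = 1.667069 rad = 95.5160°

95.52°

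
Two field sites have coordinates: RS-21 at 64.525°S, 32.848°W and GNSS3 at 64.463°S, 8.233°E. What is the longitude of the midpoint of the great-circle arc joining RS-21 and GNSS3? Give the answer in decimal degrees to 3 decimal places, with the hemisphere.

12.283°W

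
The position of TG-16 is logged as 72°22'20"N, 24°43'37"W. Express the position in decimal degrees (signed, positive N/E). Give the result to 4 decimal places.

+72.3722°, -24.7269°

lat: 72.3722° N → +72.3722°
lon: 24.7269° W → -24.7269°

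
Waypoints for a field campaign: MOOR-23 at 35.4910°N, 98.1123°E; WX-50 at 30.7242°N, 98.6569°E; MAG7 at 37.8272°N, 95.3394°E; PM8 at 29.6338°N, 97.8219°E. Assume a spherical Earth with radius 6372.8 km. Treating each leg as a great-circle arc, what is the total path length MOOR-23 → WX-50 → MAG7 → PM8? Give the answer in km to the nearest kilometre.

2319 km

MOOR-23→WX-50: c = 0.083576 rad, d = 532.61 km
WX-50→MAG7: c = 0.132856 rad, d = 846.67 km
MAG7→PM8: c = 0.147454 rad, d = 939.70 km
Total = 532.61 + 846.67 + 939.70 = 2318.97 km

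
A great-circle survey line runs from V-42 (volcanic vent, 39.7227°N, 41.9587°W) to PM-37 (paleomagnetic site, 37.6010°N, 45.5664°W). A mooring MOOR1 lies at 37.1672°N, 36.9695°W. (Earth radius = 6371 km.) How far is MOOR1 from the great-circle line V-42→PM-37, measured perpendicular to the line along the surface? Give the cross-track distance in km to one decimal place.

δ₁₃ = central angle V-42→MOOR1 = 0.081469 rad  (haversine)
θ₁₃ = bearing V-42→MOOR1 = 121.613°,  θ₁₂ = bearing V-42→PM-37 = 234.152°
dₓₜ = R·arcsin(sin δ₁₃ · sin(θ₁₃ − θ₁₂)) = 6371·arcsin(0.08138·sin(-112.539°)) = -479.316 km
|dₓₜ| = 479.316 km

479.3 km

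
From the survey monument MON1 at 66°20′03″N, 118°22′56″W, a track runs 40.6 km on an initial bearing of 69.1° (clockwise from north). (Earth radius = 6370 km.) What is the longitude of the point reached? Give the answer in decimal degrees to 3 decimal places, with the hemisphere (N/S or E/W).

MON1: φ = +66.33417°, λ = -118.38222°
δ = d/R = 40.6/6370 = 0.006374 rad
φ₂ = arcsin(sin φ₁ cos δ + cos φ₁ sin δ cos θ)
   = arcsin(0.91590·0.99998 + 0.40140·0.00637·0.35674) = 66.46211°
λ₂ = λ₁ + atan2(sin θ sin δ cos φ₁, cos δ − sin φ₁ sin φ₂) = -117.52793°

117.528°W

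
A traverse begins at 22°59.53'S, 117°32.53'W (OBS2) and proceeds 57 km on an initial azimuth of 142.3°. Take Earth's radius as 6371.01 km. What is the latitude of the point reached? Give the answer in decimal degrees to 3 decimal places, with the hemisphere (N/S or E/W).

23.397°S

OBS2: φ = -22.99217°, λ = -117.54217°
δ = d/R = 57/6371.01 = 0.008947 rad
φ₂ = arcsin(sin φ₁ cos δ + cos φ₁ sin δ cos θ)
   = arcsin(-0.39061·0.99996 + 0.92056·0.00895·-0.79122) = -23.39739°
λ₂ = λ₁ + atan2(sin θ sin δ cos φ₁, cos δ − sin φ₁ sin φ₂) = -117.20061°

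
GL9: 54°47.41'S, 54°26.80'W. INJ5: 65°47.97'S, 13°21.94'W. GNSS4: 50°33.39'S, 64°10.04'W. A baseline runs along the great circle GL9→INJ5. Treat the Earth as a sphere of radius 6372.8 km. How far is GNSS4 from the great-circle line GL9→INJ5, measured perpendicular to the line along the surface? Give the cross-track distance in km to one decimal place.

GL9: φ = -54.79017°, λ = -54.44667°
INJ5: φ = -65.79950°, λ = -13.36567°
GNSS4: φ = -50.55650°, λ = -64.16733°
δ₁₃ = central angle GL9→GNSS4 = 0.126480 rad  (haversine)
θ₁₃ = bearing GL9→GNSS4 = 301.746°,  θ₁₂ = bearing GL9→INJ5 = 135.428°
dₓₜ = R·arcsin(sin δ₁₃ · sin(θ₁₃ − θ₁₂)) = 6372.8·arcsin(0.12614·sin(166.318°)) = 190.174 km
|dₓₜ| = 190.174 km

190.2 km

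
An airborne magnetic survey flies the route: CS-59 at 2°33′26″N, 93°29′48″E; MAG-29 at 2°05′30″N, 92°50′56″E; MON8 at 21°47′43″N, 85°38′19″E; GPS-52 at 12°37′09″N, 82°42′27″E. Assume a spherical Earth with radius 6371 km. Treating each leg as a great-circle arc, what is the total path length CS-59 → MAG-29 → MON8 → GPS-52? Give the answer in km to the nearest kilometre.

3481 km

CS-59: φ = +2.55722°, λ = +93.49667°
MAG-29: φ = +2.09167°, λ = +92.84889°
MON8: φ = +21.79528°, λ = +85.63861°
GPS-52: φ = +12.61917°, λ = +82.70750°
CS-59→MAG-29: c = 0.013915 rad, d = 88.65 km
MAG-29→MON8: c = 0.365034 rad, d = 2325.63 km
MON8→GPS-52: c = 0.167423 rad, d = 1066.65 km
Total = 88.65 + 2325.63 + 1066.65 = 3480.94 km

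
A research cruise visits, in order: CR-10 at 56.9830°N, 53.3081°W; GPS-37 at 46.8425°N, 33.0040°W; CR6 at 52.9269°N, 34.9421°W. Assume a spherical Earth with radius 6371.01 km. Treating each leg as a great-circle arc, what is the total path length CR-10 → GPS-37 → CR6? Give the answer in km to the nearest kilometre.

2471 km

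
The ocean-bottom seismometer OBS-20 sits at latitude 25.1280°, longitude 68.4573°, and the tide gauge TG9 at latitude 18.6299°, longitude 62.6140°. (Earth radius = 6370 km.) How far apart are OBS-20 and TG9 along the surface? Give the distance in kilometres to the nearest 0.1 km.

940.6 km

Δφ = -6.4981°,  Δλ = -5.8433°
a = sin²(Δφ/2) + cos φ₁ cos φ₂ sin²(Δλ/2) = 0.005441
c = 2·arcsin(√a) = 0.147661 rad = 8.4604°
d = R·c = 6370 × 0.147661 = 940.6 km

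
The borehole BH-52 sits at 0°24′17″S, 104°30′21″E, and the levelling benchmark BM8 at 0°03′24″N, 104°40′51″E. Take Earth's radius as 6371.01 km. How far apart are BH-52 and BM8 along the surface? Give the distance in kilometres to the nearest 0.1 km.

54.9 km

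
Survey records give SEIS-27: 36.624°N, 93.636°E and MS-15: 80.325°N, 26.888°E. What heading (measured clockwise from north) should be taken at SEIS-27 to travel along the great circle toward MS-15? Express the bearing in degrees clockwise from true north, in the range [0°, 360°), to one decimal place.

348.4°

Δλ = -66.7480°
y = sin Δλ · cos φ₂ = -0.154409
x = cos φ₁ sin φ₂ − sin φ₁ cos φ₂ cos Δλ = 0.751573
θ = atan2(y, x) = -11.6097° → 348.3903° (mod 360°)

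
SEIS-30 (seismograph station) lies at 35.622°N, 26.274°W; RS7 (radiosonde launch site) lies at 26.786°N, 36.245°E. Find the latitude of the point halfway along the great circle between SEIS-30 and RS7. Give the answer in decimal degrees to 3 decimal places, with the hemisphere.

Bx = cos φ₂ cos Δλ = 0.411939,  By = cos φ₂ sin Δλ = 0.791968
φₘ = atan2(sin φ₁ + sin φ₂, √((cos φ₁ + Bx)² + By²)) = 35.30992°
λₘ = λ₁ + atan2(By, cos φ₁ + Bx) = 6.61277°

35.310°N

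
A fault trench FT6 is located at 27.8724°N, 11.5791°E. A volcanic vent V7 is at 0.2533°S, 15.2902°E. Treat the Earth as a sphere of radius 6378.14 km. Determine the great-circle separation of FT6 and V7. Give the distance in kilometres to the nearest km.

Δφ = -28.1257°,  Δλ = 3.7111°
a = sin²(Δφ/2) + cos φ₁ cos φ₂ sin²(Δλ/2) = 0.059969
c = 2·arcsin(√a) = 0.494804 rad = 28.3502°
d = R·c = 6378.14 × 0.494804 = 3155.9 km

3156 km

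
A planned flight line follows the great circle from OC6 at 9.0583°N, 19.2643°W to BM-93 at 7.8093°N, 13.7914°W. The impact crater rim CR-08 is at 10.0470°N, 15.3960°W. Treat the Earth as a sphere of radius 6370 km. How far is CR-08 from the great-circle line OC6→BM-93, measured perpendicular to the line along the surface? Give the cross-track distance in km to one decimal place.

δ₁₃ = central angle OC6→CR-08 = 0.068777 rad  (haversine)
θ₁₃ = bearing OC6→CR-08 = 75.154°,  θ₁₂ = bearing OC6→BM-93 = 102.580°
dₓₜ = R·arcsin(sin δ₁₃ · sin(θ₁₃ − θ₁₂)) = 6370·arcsin(0.06872·sin(-27.426°)) = -201.669 km
|dₓₜ| = 201.669 km

201.7 km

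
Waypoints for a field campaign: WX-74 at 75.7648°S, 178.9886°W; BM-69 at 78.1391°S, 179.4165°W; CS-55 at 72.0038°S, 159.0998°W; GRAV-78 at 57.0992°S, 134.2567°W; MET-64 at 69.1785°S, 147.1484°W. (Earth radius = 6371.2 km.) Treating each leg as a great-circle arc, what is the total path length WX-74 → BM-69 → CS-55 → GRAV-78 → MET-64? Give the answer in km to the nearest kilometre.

WX-74→BM-69: c = 0.041473 rad, d = 264.24 km
BM-69→CS-55: c = 0.139240 rad, d = 887.13 km
CS-55→GRAV-78: c = 0.314905 rad, d = 2006.32 km
GRAV-78→MET-64: c = 0.232940 rad, d = 1484.10 km
Total = 264.24 + 887.13 + 2006.32 + 1484.10 = 4641.79 km

4642 km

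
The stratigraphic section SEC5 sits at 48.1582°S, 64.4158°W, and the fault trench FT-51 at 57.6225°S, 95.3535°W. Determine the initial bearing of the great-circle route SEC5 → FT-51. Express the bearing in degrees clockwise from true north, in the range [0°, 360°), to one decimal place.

231.2°

Δλ = -30.9377°
y = sin Δλ · cos φ₂ = -0.275301
x = cos φ₁ sin φ₂ − sin φ₁ cos φ₂ cos Δλ = -0.221191
θ = atan2(y, x) = -128.7802° → 231.2198° (mod 360°)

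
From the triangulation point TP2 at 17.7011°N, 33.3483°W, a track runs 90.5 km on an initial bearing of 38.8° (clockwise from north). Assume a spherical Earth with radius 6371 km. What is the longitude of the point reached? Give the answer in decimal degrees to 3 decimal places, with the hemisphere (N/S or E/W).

32.811°W

δ = d/R = 90.5/6371 = 0.014205 rad
φ₂ = arcsin(sin φ₁ cos δ + cos φ₁ sin δ cos θ)
   = arcsin(0.30405·0.99990 + 0.95266·0.01420·0.77934) = 18.33466°
λ₂ = λ₁ + atan2(sin θ sin δ cos φ₁, cos δ − sin φ₁ sin φ₂) = -32.81105°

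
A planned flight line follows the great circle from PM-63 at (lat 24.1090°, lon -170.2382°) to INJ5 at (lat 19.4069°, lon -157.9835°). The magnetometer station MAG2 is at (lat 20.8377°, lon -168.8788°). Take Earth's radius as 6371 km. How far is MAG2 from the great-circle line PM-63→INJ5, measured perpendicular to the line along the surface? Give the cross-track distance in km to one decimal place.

292.4 km

δ₁₃ = central angle PM-63→MAG2 = 0.061158 rad  (haversine)
θ₁₃ = bearing PM-63→MAG2 = 158.730°,  θ₁₂ = bearing PM-63→INJ5 = 110.083°
dₓₜ = R·arcsin(sin δ₁₃ · sin(θ₁₃ − θ₁₂)) = 6371·arcsin(0.06112·sin(48.647°)) = 292.401 km
|dₓₜ| = 292.401 km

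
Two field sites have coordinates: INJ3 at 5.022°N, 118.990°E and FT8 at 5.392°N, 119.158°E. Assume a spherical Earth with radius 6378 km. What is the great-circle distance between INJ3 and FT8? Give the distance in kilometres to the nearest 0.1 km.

Δφ = 0.3700°,  Δλ = 0.1680°
a = sin²(Δφ/2) + cos φ₁ cos φ₂ sin²(Δλ/2) = 0.000013
c = 2·arcsin(√a) = 0.007087 rad = 0.4061°
d = R·c = 6378 × 0.007087 = 45.2 km

45.2 km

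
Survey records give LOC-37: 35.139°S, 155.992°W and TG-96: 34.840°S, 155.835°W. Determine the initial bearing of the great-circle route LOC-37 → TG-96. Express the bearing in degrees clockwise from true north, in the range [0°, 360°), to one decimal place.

Δλ = 0.1570°
y = sin Δλ · cos φ₂ = 0.002249
x = cos φ₁ sin φ₂ − sin φ₁ cos φ₂ cos Δλ = 0.005217
θ = atan2(y, x) = 23.3214° → 23.3214° (mod 360°)

23.3°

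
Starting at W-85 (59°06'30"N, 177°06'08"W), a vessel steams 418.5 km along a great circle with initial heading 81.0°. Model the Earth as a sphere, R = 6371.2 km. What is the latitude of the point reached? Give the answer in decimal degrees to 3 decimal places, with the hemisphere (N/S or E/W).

W-85: φ = +59.10833°, λ = -177.10222°
δ = d/R = 418.5/6371.2 = 0.065686 rad
φ₂ = arcsin(sin φ₁ cos δ + cos φ₁ sin δ cos θ)
   = arcsin(0.85814·0.99784 + 0.51342·0.06564·0.15643) = 59.49229°
λ₂ = λ₁ + atan2(sin θ sin δ cos φ₁, cos δ − sin φ₁ sin φ₂) = -169.76513°

59.492°N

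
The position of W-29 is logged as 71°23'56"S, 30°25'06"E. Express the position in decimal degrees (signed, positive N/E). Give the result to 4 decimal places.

-71.3989°, +30.4183°

lat: 71.3989° S → -71.3989°
lon: 30.4183° E → +30.4183°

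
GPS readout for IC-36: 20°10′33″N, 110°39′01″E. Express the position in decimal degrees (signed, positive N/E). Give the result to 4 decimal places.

+20.1758°, +110.6503°

lat: 20.1758° N → +20.1758°
lon: 110.6503° E → +110.6503°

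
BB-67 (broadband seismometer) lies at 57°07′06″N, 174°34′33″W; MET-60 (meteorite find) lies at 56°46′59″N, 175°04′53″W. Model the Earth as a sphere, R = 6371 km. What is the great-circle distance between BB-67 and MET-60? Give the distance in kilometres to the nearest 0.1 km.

48.3 km

BB-67: φ = +57.11833°, λ = -174.57583°
MET-60: φ = +56.78306°, λ = -175.08139°
Δφ = -0.3353°,  Δλ = -0.5056°
a = sin²(Δφ/2) + cos φ₁ cos φ₂ sin²(Δλ/2) = 0.000014
c = 2·arcsin(√a) = 0.007576 rad = 0.4341°
d = R·c = 6371 × 0.007576 = 48.3 km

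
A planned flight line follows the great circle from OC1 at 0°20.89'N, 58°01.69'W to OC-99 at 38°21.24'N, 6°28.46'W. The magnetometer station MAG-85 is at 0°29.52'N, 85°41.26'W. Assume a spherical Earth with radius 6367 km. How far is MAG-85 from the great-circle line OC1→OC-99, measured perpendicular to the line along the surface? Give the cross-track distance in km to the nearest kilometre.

OC1: φ = +0.34817°, λ = -58.02817°
OC-99: φ = +38.35400°, λ = -6.47433°
MAG-85: φ = +0.49200°, λ = -85.68767°
δ₁₃ = central angle OC1→MAG-85 = 0.482743 rad  (haversine)
θ₁₃ = bearing OC1→MAG-85 = 270.396°,  θ₁₂ = bearing OC1→OC-99 = 44.843°
dₓₜ = R·arcsin(sin δ₁₃ · sin(θ₁₃ − θ₁₂)) = 6367·arcsin(0.46421·sin(225.552°)) = -2150.657 km
|dₓₜ| = 2150.657 km

2151 km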